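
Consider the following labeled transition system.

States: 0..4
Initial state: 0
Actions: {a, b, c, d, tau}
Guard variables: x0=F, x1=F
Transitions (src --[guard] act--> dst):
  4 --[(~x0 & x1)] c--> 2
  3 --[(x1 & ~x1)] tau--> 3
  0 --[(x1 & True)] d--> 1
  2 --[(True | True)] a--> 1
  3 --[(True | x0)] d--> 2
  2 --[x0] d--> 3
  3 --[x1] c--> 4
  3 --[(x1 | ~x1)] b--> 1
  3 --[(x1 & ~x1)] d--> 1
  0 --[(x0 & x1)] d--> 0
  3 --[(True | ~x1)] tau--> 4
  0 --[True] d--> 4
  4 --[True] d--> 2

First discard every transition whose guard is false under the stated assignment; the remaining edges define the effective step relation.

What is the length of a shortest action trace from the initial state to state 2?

BFS to 2:
  Layer 0: {0}
  Layer 1: {4}
  Layer 2: {2}
first hit 2 at d=2 via d·d

Answer: 2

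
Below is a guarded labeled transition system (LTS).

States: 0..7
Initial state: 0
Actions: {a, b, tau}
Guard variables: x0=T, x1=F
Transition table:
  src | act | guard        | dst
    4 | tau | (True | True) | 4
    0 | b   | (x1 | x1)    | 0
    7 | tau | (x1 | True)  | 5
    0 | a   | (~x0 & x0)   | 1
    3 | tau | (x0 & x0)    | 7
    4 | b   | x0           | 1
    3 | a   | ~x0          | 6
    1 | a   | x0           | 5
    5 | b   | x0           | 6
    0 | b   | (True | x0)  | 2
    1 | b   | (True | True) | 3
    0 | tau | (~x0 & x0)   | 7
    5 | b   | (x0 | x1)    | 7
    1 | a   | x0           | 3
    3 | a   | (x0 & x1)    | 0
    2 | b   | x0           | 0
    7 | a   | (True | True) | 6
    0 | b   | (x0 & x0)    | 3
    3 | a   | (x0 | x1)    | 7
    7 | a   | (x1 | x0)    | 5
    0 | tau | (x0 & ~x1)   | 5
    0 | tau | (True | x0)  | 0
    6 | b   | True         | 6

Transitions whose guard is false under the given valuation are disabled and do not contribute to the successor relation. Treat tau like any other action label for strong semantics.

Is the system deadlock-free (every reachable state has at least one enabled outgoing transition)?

Reachable = {0,2,3,5,6,7}
  0: b→2  b→3  tau→0  tau→5  [deg 4]
  2: b→0  [deg 1]
  3: a→7  tau→7  [deg 2]
  5: b→6  b→7  [deg 2]
  6: b→6  [deg 1]
  7: a→5  a→6  tau→5  [deg 3]

Answer: DEADLOCK-FREE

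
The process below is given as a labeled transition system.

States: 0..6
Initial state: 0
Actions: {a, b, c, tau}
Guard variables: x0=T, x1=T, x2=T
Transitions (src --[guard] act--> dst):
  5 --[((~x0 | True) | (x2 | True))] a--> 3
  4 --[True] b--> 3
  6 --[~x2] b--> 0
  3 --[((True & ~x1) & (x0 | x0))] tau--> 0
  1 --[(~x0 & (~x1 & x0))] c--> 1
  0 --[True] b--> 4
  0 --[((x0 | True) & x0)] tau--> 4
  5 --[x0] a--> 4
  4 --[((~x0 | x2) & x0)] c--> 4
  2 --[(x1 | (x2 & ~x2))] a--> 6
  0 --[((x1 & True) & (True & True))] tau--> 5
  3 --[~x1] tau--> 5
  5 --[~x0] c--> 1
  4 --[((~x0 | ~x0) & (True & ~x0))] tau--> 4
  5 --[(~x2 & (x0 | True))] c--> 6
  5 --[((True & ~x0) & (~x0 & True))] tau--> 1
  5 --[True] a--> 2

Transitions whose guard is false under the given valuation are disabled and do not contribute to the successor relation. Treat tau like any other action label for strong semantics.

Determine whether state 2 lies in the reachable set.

9 transition(s) survive guard evaluation.
Layer 0: {0}
Layer 1: {4,5}  cumulative {0,4,5}
Layer 2: {2,3}  cumulative {0,2,3,4,5}
Layer 3: {6}  cumulative {0,2,3,4,5,6}
Reachable = {0,2,3,4,5,6}
witness 2: tau·a

Answer: REACHABLE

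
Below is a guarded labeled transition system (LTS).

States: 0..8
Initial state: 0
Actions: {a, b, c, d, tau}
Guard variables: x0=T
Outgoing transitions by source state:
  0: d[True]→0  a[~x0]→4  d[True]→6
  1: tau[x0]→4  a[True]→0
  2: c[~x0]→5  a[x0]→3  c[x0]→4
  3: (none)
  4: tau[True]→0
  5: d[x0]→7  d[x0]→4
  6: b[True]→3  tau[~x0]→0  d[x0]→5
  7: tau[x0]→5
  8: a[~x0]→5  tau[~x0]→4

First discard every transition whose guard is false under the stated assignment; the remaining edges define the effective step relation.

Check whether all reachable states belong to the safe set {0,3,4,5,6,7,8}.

Safe = {0,3,4,5,6,7,8}
Reachable = {0,3,4,5,6,7}
  0: ok
  3: ok
  4: ok
  5: ok
  6: ok
  7: ok

Answer: INVARIANT HOLDS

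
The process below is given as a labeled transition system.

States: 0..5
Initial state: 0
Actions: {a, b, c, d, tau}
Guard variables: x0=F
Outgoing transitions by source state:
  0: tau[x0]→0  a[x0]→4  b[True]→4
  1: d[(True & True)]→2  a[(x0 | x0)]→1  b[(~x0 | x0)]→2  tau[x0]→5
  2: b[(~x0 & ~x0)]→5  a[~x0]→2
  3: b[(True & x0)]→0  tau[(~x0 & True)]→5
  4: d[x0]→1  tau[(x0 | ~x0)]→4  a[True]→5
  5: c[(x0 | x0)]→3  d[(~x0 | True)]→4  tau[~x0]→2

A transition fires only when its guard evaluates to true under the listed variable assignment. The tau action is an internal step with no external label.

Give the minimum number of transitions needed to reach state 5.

Answer: 2

Analysis:
Breadth-first toward 5:
  Layer 0: {0}
  Layer 1: {4}
  Layer 2: {5}
depth(5)=2, e.g. b·a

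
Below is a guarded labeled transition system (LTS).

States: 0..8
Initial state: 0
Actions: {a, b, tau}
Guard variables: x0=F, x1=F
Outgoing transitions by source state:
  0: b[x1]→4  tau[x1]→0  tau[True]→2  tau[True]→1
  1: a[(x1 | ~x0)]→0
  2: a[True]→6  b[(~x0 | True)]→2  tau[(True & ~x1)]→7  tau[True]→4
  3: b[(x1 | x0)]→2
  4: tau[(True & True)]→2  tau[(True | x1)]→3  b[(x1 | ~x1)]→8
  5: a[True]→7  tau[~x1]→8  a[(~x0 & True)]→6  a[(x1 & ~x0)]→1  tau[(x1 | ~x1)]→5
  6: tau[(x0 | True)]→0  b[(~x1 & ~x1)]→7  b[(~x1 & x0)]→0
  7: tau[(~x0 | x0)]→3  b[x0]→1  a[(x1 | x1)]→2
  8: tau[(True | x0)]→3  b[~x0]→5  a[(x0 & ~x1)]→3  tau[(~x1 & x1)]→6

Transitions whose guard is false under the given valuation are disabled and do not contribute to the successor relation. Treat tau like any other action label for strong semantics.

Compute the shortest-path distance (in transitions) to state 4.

BFS to 4:
  Layer 0: {0}
  Layer 1: {1,2}
  Layer 2: {4,6,7}
first hit 4 at d=2 via tau·tau

Answer: 2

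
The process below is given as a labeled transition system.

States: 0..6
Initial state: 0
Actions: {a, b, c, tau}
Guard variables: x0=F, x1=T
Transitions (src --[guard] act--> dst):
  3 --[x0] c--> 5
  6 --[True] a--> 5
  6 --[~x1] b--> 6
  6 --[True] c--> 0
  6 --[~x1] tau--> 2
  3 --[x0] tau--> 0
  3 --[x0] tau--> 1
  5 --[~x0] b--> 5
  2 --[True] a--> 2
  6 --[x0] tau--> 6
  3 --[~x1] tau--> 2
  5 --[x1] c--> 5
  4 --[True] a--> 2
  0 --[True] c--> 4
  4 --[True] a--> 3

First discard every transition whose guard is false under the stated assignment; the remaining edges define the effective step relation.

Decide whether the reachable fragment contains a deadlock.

Reachable = {0,2,3,4}
  0: c→4  [1 exit(s)]
  2: a→2  [1 exit(s)]
  3: ∅  [STUCK]
  4: a→2  a→3  [2 exit(s)]
witness 3: c·a

Answer: DEADLOCK at state 3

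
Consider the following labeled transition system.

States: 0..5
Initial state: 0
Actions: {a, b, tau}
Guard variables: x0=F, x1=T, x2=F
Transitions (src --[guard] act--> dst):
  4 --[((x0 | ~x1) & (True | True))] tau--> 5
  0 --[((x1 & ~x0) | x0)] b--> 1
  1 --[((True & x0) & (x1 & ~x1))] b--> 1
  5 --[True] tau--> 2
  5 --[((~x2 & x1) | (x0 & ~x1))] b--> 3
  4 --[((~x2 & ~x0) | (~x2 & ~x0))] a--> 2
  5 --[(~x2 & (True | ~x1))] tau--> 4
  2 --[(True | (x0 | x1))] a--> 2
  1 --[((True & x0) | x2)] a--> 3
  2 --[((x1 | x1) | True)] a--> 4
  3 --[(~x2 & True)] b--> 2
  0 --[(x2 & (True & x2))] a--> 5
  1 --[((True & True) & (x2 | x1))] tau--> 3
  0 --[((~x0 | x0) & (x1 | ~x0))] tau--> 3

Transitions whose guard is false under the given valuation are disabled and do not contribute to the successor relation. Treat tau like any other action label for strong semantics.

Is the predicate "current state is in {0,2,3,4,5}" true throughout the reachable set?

Answer: INVARIANT VIOLATED at state 1

Analysis:
Allowed set {0,2,3,4,5}
Reach set: {0,1,2,3,4}
  0: safe
  1: outside
  2: safe
  3: safe
  4: safe
witness against invariant: b → 1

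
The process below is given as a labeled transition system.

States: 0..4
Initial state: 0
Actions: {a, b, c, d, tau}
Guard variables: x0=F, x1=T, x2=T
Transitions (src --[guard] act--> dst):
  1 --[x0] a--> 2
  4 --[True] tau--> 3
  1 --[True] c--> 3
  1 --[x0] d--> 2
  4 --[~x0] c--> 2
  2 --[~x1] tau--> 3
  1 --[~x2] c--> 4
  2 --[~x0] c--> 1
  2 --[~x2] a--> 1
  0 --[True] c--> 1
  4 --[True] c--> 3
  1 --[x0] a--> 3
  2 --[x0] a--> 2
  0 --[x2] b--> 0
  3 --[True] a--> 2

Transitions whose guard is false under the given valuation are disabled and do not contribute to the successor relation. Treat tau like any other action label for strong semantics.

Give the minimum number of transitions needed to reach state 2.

Answer: 3

Working:
Layered search for 2:
  Layer 0: {0}
  Layer 1: {1}
  Layer 2: {3}
  Layer 3: {2}
2 enters at depth 3; path c·c·a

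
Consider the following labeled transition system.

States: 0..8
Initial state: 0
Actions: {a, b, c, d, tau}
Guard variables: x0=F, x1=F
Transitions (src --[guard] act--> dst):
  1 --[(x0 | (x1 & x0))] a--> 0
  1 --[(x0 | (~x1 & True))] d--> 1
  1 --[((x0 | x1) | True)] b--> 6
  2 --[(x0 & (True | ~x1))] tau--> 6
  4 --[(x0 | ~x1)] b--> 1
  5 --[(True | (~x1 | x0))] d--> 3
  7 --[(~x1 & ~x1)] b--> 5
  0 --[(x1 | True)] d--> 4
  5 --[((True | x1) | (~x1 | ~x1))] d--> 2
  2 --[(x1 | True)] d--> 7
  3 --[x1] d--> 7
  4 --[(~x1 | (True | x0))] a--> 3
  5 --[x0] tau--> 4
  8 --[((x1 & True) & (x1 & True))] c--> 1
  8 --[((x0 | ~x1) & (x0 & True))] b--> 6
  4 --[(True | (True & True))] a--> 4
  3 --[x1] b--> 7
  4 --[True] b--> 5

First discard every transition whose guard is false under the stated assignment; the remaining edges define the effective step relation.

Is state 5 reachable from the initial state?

Guard filter leaves 11 enabled edge(s).
L0 = {0}
L1 = {4}  now seen {0,4}
L2 = {1,3,5}  now seen {0,1,3,4,5}
L3 = {2,6}  now seen {0,1,2,3,4,5,6}
L4 = {7}  now seen {0,1,2,3,4,5,6,7}
R = {0,1,2,3,4,5,6,7}
witness 5: d·b

Answer: REACHABLE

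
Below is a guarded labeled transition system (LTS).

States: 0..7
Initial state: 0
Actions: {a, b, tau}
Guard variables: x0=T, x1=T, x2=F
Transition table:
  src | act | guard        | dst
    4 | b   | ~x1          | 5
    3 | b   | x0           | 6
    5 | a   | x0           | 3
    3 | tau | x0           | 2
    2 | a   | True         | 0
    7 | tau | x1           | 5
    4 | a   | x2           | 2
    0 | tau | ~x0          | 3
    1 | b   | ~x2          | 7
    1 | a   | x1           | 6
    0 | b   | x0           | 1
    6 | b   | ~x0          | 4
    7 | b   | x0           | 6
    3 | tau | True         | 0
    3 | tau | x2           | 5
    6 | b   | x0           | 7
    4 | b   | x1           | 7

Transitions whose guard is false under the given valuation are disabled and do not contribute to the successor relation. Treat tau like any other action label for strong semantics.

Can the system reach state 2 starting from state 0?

Guard filter leaves 12 enabled edge(s).
depth 0: {0}
depth 1: {1}  cumulative {0,1}
depth 2: {6,7}  cumulative {0,1,6,7}
depth 3: {5}  cumulative {0,1,5,6,7}
depth 4: {3}  cumulative {0,1,3,5,6,7}
depth 5: {2}  cumulative {0,1,2,3,5,6,7}
Reach set: {0,1,2,3,5,6,7}
witness 2: b·b·tau·a·tau

Answer: REACHABLE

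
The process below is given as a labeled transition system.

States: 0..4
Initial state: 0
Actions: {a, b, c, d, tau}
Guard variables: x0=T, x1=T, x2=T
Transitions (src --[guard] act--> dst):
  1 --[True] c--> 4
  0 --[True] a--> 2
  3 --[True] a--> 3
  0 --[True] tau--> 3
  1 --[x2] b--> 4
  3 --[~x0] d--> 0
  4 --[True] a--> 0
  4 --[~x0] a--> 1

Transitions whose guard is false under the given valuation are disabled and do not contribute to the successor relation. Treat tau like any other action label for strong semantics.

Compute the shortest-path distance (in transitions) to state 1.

Answer: UNREACHABLE

Working:
Layered search for 1:
  Layer 0: {0}
  Layer 1: {2,3}
1 never appears.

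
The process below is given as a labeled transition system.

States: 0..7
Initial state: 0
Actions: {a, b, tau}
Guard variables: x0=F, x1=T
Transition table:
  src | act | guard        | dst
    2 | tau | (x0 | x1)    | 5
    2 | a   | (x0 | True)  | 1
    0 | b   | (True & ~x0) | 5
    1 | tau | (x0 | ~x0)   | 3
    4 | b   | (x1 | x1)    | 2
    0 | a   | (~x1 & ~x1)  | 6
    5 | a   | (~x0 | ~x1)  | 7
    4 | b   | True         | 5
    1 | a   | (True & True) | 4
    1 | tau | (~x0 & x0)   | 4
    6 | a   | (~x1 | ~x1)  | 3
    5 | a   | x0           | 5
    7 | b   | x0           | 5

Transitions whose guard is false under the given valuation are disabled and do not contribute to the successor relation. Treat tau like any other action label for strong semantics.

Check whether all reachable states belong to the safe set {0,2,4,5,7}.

Safe = {0,2,4,5,7}
R = {0,5,7}
  0: ok
  5: ok
  7: ok

Answer: INVARIANT HOLDS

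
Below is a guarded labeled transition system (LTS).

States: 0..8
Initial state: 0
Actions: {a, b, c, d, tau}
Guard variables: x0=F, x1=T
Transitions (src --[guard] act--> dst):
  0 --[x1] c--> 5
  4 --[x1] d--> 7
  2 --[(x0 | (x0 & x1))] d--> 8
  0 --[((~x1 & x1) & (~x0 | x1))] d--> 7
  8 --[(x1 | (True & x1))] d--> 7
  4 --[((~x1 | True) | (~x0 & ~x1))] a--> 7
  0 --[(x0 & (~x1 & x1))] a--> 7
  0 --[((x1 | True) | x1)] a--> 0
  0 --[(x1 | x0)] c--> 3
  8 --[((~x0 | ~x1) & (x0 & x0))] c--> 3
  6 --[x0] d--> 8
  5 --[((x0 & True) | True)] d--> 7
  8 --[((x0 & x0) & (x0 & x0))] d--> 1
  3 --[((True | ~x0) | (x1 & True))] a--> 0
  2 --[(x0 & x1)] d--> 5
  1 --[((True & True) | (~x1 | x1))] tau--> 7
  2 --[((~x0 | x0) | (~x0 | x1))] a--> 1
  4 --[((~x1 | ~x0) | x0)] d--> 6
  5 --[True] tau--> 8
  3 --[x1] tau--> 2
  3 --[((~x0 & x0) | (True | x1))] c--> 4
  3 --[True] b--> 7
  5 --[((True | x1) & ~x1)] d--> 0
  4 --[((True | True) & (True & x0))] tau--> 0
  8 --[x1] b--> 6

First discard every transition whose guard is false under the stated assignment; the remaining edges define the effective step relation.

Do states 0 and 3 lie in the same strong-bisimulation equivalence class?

Answer: NOT BISIMILAR

Working:
Refine partition for ~:
  round 0: {{0,1,2,3,4,5,6,7,8}}
  round 1: {{0},{1},{2},{3},{4},{5},{6,7},{8}}
stable after 2 split(s): 8 block(s)
class of 0: {0}; class of 3: {3}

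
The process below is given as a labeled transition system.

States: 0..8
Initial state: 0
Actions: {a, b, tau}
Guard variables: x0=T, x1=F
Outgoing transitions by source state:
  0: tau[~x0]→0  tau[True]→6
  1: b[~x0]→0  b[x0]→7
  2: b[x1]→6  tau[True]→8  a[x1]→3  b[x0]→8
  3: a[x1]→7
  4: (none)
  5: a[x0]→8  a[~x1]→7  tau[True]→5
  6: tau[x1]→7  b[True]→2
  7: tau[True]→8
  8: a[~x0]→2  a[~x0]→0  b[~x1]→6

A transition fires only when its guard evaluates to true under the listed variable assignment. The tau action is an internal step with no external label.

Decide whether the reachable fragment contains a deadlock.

Answer: DEADLOCK-FREE

Trace:
Reach set: {0,2,6,8}
  0: tau→6  [1 exit(s)]
  2: b→8  tau→8  [2 exit(s)]
  6: b→2  [1 exit(s)]
  8: b→6  [1 exit(s)]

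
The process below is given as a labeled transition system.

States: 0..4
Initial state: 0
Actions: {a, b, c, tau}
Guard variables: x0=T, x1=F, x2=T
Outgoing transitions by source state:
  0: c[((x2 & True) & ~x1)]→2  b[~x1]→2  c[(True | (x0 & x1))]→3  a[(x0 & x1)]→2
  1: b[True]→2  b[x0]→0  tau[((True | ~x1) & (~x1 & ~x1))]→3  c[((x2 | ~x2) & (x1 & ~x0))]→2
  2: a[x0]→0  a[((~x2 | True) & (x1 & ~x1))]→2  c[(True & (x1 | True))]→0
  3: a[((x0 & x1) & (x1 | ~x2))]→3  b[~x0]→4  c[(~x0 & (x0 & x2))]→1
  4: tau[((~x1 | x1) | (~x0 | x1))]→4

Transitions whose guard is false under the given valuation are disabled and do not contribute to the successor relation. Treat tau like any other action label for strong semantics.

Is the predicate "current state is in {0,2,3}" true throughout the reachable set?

Inv-set: {0,2,3}
Reach set: {0,2,3}
  0: safe
  2: safe
  3: safe

Answer: INVARIANT HOLDS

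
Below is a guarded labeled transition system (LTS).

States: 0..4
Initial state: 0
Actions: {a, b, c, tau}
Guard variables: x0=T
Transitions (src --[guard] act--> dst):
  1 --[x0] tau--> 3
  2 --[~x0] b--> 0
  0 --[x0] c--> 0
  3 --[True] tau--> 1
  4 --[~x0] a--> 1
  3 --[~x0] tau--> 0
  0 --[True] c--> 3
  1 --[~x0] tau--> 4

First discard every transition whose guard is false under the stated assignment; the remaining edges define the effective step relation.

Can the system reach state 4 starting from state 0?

Answer: UNREACHABLE

Working:
After dropping false guards: 4 live edges.
L0 = {0}
L1 = {3}  total {0,3}
L2 = {1}  total {0,1,3}
R = {0,1,3}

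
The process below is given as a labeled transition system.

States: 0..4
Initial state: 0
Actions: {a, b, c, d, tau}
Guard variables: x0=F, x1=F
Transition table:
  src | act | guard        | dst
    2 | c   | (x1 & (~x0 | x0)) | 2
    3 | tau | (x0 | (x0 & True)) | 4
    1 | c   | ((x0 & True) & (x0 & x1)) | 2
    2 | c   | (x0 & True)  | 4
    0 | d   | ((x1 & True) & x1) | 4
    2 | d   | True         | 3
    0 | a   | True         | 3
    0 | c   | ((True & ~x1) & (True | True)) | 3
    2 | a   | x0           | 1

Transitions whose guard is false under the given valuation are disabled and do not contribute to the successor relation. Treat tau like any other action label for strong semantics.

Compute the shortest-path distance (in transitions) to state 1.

BFS to 1:
  L0 = {0}
  L1 = {3}
1 never appears.

Answer: UNREACHABLE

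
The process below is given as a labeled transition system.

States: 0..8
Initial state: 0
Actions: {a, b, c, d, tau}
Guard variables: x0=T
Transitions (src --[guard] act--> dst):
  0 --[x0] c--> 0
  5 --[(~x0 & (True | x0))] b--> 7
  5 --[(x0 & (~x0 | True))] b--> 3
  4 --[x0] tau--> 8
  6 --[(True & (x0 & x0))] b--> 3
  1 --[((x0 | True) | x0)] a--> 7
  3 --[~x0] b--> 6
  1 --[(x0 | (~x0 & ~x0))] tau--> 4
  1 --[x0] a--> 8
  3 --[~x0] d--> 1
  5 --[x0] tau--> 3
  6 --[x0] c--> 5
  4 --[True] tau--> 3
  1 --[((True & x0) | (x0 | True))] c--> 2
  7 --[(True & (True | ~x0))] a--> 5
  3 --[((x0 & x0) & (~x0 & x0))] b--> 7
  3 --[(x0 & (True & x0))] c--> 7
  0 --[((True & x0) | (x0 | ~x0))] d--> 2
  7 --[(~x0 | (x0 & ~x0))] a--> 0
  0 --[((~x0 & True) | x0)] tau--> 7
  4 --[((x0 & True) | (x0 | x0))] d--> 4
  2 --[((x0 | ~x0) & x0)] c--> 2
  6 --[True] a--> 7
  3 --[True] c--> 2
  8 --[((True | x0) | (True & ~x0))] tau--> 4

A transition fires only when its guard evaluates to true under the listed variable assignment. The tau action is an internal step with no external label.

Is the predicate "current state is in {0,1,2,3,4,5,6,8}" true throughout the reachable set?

Answer: INVARIANT VIOLATED at state 7

Trace:
Safe = {0,1,2,3,4,5,6,8}
Reachable = {0,2,3,5,7}
  0: ok
  2: ok
  3: ok
  5: ok
  7: VIOLATES
witness against invariant: tau → 7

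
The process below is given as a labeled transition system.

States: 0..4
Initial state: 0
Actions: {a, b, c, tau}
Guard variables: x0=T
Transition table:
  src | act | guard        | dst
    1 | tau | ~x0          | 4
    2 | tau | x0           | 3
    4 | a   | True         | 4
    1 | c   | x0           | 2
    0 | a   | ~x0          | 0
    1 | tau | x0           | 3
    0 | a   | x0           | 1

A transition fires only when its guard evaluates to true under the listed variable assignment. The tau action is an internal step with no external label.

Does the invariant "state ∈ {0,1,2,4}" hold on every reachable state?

Inv-set: {0,1,2,4}
Reach set: {0,1,2,3}
  0: safe
  1: safe
  2: safe
  3: ✗ unsafe
witness against invariant: a·tau → 3

Answer: INVARIANT VIOLATED at state 3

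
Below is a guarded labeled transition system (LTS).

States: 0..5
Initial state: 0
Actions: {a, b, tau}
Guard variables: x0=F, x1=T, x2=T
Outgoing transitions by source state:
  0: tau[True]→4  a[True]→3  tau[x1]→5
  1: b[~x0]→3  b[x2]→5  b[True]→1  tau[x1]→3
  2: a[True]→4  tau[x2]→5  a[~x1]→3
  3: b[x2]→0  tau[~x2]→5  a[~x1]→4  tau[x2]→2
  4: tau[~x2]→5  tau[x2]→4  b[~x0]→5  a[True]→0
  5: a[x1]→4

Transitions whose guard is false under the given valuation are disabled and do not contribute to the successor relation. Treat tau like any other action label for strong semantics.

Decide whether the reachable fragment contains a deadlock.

Reach set: {0,2,3,4,5}
  0: a→3  tau→4  tau→5  [deg 3]
  2: a→4  tau→5  [deg 2]
  3: b→0  tau→2  [deg 2]
  4: a→0  b→5  tau→4  [deg 3]
  5: a→4  [deg 1]

Answer: DEADLOCK-FREE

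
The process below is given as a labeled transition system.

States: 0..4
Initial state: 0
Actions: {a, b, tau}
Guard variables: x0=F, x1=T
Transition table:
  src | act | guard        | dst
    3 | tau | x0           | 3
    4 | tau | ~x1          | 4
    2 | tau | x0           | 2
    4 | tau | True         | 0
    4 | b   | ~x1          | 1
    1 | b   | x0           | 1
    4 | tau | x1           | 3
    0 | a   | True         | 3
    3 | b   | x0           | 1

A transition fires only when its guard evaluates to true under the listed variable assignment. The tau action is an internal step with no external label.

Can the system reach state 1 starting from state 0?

Answer: UNREACHABLE

Trace:
After dropping false guards: 3 live edges.
depth 0: {0}
depth 1: {3}  total {0,3}
Reachable = {0,3}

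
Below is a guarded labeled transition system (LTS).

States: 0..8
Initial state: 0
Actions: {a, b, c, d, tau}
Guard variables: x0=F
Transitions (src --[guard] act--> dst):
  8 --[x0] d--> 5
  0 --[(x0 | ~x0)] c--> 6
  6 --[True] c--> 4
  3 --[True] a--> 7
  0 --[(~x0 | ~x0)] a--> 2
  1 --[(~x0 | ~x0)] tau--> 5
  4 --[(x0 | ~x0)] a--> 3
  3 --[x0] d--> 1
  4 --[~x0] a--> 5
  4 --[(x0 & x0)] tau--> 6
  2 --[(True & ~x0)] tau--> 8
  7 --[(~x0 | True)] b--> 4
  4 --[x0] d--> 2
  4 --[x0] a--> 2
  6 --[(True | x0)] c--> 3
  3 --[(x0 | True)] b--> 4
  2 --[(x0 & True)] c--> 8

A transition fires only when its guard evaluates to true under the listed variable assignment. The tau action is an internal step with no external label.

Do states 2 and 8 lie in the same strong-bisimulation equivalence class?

Answer: NOT BISIMILAR

Analysis:
Bisimulation quotient by refinement:
  P[0] = {{0,1,2,3,4,5,6,7,8}}
  P[1] = {{0},{1,2},{3},{4},{5,8},{6},{7}}
Fixed point at round 2; 7 class(es).
[2]={1,2}  [8]={5,8}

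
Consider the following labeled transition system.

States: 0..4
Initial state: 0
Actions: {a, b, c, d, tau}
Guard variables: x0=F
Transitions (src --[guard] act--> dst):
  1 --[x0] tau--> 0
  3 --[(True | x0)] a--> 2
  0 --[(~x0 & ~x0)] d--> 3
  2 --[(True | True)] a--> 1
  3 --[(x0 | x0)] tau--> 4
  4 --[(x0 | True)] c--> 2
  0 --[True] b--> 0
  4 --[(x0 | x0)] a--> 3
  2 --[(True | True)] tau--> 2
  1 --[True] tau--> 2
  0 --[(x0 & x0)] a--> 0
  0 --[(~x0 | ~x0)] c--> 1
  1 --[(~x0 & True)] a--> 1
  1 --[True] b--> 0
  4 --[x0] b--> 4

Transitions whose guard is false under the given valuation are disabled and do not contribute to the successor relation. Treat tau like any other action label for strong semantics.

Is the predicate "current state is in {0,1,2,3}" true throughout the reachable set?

Allowed set {0,1,2,3}
Reachable = {0,1,2,3}
  0: safe
  1: safe
  2: safe
  3: safe

Answer: INVARIANT HOLDS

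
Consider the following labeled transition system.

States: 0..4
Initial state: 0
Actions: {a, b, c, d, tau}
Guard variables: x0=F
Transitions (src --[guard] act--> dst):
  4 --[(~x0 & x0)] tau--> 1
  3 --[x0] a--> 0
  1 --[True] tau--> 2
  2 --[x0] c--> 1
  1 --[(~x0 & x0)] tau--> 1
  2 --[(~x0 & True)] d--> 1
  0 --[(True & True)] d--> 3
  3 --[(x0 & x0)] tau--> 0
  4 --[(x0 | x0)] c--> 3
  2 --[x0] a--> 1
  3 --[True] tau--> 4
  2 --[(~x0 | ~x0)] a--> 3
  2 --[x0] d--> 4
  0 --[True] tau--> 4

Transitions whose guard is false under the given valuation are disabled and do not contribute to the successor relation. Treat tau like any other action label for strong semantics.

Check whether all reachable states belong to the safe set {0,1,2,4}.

Answer: INVARIANT VIOLATED at state 3

Analysis:
Inv-set: {0,1,2,4}
Reachable = {0,3,4}
  0: ok
  3: ✗ unsafe
  4: ok
counterexample path to 3: d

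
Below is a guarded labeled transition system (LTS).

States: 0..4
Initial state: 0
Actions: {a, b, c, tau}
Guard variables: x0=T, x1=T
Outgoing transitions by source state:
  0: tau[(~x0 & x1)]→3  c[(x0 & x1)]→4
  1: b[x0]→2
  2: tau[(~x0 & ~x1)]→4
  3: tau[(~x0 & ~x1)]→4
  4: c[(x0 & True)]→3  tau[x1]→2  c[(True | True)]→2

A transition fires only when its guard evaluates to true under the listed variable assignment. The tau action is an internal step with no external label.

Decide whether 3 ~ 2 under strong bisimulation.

Compute ~ classes (split until stable):
  P[0] = {{0,1,2,3,4}}
  P[1] = {{0},{1},{2,3},{4}}
stable after 2 split(s): 4 block(s)
[3]={2,3}  [2]={2,3}

Answer: BISIMILAR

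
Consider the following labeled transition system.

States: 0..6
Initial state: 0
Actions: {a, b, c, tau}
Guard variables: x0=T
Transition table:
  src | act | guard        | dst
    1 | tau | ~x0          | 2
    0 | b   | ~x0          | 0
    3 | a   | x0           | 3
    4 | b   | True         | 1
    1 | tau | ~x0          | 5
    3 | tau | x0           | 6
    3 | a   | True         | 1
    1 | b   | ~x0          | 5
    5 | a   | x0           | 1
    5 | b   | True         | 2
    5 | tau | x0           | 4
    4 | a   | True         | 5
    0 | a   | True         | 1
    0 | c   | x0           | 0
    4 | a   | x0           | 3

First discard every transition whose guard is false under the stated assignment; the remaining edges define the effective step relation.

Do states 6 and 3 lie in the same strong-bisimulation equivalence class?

Refine partition for ~:
  round 0: {{0,1,2,3,4,5,6}}
  round 1: {{0},{1,2,6},{3},{4},{5}}
5 equivalence class(es) (converged in 2)
class of 6: {1,2,6}; class of 3: {3}

Answer: NOT BISIMILAR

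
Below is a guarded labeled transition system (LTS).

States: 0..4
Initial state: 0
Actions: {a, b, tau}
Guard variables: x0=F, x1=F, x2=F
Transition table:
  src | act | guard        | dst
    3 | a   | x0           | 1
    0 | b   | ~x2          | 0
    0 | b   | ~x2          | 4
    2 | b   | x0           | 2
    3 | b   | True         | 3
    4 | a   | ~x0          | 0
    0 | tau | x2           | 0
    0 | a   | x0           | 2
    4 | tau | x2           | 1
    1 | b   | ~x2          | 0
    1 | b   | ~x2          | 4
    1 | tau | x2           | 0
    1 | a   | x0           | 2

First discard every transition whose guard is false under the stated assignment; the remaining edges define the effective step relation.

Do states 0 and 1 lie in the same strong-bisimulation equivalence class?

Refine partition for ~:
  π0 = {{0,1,2,3,4}}
  π1 = {{0,1,3},{2},{4}}
  π2 = {{0,1},{2},{3},{4}}
stable after 3 split(s): 4 block(s)
0∈{0,1}, 1∈{0,1}

Answer: BISIMILAR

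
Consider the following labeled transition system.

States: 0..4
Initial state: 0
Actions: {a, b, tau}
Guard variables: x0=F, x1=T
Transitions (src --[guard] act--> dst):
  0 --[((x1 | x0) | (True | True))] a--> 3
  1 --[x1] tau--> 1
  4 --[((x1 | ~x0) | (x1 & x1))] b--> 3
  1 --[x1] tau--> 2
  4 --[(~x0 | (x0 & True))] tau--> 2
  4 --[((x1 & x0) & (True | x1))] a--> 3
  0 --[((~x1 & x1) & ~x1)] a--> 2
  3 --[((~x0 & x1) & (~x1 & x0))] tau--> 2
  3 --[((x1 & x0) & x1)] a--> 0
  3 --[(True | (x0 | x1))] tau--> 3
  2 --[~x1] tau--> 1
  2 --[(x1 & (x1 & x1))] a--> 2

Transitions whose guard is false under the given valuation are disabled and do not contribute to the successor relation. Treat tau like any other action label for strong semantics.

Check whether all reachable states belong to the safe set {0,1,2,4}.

Answer: INVARIANT VIOLATED at state 3

Working:
Safe = {0,1,2,4}
Reach set: {0,3}
  0: ✓
  3: VIOLATES
counterexample path to 3: a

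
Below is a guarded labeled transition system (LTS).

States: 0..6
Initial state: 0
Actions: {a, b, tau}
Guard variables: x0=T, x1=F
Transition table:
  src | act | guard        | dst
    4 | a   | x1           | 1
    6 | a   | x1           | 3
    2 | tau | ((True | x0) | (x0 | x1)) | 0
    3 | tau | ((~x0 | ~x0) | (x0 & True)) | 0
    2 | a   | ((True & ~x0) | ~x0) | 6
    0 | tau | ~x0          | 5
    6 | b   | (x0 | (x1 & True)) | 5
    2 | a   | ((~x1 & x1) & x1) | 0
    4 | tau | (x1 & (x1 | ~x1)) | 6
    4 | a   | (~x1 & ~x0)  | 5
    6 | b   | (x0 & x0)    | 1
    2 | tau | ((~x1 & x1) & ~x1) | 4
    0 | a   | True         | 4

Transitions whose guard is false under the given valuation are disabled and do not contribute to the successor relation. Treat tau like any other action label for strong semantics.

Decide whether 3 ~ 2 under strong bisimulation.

Answer: BISIMILAR

Analysis:
Bisimulation quotient by refinement:
  P[0] = {{0,1,2,3,4,5,6}}
  P[1] = {{0},{1,4,5},{2,3},{6}}
4 equivalence class(es) (converged in 2)
class of 3: {2,3}; class of 2: {2,3}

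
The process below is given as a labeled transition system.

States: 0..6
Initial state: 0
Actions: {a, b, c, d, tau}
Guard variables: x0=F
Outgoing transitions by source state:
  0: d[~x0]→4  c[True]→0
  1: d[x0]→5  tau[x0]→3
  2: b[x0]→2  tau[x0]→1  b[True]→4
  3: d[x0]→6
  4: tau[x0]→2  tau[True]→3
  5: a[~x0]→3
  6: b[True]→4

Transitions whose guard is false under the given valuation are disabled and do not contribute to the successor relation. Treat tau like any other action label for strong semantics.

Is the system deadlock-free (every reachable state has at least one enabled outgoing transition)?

R = {0,3,4}
  0: c→0  d→4  [2 out]
  3: ∅  [STUCK]
  4: tau→3  [1 out]
witness 3: d·tau

Answer: DEADLOCK at state 3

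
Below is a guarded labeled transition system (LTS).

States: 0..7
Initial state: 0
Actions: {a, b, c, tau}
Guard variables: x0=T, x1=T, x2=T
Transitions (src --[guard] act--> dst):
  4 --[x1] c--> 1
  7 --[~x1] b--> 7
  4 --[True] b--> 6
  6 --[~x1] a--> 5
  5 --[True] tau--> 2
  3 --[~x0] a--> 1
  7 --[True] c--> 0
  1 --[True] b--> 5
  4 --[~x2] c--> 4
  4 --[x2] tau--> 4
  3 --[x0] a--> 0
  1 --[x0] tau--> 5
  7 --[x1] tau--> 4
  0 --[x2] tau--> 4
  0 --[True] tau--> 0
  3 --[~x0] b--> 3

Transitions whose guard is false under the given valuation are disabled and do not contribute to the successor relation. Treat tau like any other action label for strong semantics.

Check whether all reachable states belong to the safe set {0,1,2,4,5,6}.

Answer: INVARIANT HOLDS

Trace:
Allowed set {0,1,2,4,5,6}
R = {0,1,2,4,5,6}
  0: safe
  1: safe
  2: safe
  4: safe
  5: safe
  6: safe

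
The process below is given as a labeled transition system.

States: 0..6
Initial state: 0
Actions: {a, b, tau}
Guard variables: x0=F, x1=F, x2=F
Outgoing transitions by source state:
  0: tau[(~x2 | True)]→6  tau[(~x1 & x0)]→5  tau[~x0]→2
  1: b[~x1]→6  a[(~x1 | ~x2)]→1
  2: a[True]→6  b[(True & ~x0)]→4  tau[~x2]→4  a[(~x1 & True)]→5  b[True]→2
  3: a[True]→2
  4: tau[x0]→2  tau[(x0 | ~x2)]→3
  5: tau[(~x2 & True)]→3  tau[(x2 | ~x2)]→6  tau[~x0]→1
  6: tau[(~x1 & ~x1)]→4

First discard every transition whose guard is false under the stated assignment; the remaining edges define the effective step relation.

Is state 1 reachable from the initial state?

Answer: REACHABLE

Working:
15 transition(s) survive guard evaluation.
depth 0: {0}
depth 1: {2,6}  cumulative {0,2,6}
depth 2: {4,5}  cumulative {0,2,4,5,6}
depth 3: {1,3}  cumulative {0,1,2,3,4,5,6}
R = {0,1,2,3,4,5,6}
witness 1: tau·a·tau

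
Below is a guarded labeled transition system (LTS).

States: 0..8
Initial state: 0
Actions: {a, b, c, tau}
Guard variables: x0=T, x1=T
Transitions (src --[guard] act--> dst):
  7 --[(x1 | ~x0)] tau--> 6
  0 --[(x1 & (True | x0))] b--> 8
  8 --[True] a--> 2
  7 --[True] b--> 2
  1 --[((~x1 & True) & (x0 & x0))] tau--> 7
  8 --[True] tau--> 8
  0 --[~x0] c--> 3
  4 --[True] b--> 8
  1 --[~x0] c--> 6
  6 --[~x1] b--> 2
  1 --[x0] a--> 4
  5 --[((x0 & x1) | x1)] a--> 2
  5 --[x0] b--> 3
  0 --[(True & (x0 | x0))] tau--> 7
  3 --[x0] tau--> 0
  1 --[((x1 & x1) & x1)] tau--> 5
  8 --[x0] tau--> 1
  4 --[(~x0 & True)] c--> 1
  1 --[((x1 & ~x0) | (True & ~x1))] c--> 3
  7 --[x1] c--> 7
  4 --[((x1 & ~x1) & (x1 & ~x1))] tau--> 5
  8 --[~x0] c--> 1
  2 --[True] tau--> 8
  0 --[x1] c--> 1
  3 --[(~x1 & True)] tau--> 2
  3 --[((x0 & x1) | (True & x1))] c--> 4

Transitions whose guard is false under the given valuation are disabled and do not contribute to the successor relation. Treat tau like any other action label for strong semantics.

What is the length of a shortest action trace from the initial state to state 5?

Answer: 2

Working:
Layered search for 5:
  Layer 0: {0}
  Layer 1: {1,7,8}
  Layer 2: {2,4,5,6}
first hit 5 at d=2 via c·tau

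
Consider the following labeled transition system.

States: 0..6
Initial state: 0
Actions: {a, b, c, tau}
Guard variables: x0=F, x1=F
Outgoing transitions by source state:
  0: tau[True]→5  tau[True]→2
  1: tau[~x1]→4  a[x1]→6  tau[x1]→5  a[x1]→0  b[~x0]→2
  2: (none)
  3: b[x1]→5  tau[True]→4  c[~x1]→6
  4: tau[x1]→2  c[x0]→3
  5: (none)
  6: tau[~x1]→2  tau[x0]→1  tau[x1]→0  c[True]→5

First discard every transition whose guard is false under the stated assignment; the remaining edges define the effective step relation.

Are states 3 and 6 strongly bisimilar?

Answer: NOT BISIMILAR

Working:
Bisimulation quotient by refinement:
  P[0] = {{0,1,2,3,4,5,6}}
  P[1] = {{0},{1},{2,4,5},{3,6}}
  P[2] = {{0},{1},{2,4,5},{3},{6}}
stable after 3 split(s): 5 block(s)
class of 3: {3}; class of 6: {6}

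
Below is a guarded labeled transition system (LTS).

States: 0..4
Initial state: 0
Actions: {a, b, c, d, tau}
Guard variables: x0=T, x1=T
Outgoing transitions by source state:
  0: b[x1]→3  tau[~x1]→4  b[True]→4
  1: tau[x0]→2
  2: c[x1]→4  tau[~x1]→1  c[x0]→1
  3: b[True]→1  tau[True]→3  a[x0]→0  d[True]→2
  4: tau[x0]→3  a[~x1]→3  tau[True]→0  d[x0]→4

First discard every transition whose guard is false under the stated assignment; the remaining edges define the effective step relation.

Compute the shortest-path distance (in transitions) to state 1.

BFS to 1:
  depth 0: {0}
  depth 1: {3,4}
  depth 2: {1,2}
1 enters at depth 2; path b·b

Answer: 2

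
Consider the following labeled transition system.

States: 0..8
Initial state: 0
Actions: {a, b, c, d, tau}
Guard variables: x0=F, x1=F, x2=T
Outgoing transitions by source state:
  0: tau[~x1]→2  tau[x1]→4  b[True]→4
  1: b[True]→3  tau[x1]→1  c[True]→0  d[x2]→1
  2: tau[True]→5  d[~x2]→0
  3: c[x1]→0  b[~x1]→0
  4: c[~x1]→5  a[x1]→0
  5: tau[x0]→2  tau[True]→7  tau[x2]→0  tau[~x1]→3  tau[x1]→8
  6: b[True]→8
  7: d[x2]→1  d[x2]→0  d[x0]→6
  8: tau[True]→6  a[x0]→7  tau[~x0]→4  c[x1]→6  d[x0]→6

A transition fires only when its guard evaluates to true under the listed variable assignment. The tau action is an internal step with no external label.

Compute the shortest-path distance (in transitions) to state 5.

Answer: 2

Analysis:
Layered search for 5:
  depth 0: {0}
  depth 1: {2,4}
  depth 2: {5}
5 enters at depth 2; path b·c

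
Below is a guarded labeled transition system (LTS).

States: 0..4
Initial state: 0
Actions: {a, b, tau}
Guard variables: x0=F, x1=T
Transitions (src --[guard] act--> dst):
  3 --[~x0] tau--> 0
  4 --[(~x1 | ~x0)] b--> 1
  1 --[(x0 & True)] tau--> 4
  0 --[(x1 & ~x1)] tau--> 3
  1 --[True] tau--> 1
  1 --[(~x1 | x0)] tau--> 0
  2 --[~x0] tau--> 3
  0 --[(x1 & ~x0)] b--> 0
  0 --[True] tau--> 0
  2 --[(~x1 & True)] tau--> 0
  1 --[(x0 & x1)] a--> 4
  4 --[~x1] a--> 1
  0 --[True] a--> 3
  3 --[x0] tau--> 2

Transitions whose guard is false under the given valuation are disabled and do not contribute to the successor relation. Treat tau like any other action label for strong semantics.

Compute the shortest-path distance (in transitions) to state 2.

Answer: UNREACHABLE

Analysis:
BFS to 2:
  Layer 0: {0}
  Layer 1: {3}
2 never appears.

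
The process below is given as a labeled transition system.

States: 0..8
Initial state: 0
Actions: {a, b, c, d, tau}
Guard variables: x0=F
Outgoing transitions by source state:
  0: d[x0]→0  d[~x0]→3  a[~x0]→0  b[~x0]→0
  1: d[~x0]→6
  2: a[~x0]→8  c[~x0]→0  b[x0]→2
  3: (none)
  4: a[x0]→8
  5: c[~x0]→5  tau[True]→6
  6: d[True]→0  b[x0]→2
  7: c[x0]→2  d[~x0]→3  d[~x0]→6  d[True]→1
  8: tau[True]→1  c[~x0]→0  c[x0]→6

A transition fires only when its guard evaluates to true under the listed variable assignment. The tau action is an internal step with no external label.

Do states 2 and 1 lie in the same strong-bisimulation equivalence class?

Compute ~ classes (split until stable):
  round 0: {{0,1,2,3,4,5,6,7,8}}
  round 1: {{0},{1,6,7},{2},{3,4},{5,8}}
  round 2: {{0},{1},{2},{3,4},{5},{6},{7},{8}}
8 equivalence class(es) (converged in 3)
[2]={2}  [1]={1}

Answer: NOT BISIMILAR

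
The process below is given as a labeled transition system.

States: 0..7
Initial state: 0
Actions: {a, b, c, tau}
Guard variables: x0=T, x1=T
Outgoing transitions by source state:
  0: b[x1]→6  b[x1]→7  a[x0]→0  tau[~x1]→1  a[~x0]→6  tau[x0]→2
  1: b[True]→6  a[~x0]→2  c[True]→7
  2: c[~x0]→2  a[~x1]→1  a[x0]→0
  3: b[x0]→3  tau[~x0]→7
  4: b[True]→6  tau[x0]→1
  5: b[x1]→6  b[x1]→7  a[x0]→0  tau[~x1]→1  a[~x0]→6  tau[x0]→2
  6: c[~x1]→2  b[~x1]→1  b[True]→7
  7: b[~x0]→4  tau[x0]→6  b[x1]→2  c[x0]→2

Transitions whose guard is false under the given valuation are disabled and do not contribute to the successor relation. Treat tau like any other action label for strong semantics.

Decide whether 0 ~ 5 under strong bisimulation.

Refine partition for ~:
  π0 = {{0,1,2,3,4,5,6,7}}
  π1 = {{0,5},{1},{2},{3,6},{4},{7}}
  π2 = {{0,5},{1},{2},{3},{4},{6},{7}}
7 equivalence class(es) (converged in 3)
class of 0: {0,5}; class of 5: {0,5}

Answer: BISIMILAR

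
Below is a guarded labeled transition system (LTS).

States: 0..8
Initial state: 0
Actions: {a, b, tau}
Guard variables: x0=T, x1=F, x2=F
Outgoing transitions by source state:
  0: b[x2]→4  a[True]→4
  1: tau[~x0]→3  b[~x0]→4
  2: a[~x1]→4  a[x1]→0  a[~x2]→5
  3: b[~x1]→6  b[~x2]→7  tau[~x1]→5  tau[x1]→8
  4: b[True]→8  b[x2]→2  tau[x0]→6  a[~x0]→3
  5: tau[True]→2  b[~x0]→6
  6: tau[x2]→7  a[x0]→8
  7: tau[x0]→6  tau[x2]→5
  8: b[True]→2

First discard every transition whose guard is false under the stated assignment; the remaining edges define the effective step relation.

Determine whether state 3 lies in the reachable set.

Guard filter leaves 12 enabled edge(s).
Layer 0: {0}
Layer 1: {4}  cumulative {0,4}
Layer 2: {6,8}  cumulative {0,4,6,8}
Layer 3: {2}  cumulative {0,2,4,6,8}
Layer 4: {5}  cumulative {0,2,4,5,6,8}
Reachable = {0,2,4,5,6,8}

Answer: UNREACHABLE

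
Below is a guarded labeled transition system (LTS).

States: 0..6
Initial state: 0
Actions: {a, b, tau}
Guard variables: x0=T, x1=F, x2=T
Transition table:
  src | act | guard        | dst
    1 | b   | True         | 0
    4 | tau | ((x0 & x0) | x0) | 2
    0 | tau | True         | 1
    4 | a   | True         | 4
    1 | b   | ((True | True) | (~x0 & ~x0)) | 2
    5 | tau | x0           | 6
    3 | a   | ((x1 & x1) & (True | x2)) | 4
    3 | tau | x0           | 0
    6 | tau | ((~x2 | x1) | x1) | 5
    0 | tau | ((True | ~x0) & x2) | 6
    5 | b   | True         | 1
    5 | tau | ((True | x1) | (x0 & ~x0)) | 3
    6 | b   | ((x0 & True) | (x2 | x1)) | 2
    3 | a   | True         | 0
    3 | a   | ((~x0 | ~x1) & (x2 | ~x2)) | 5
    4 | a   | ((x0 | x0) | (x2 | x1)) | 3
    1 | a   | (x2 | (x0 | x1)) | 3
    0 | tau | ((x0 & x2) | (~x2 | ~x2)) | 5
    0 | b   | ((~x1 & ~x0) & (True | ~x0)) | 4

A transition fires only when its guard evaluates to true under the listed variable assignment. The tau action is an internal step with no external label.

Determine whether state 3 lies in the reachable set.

Answer: REACHABLE

Working:
16 transition(s) survive guard evaluation.
depth 0: {0}
depth 1: {1,5,6}  now seen {0,1,5,6}
depth 2: {2,3}  now seen {0,1,2,3,5,6}
R = {0,1,2,3,5,6}
Path to 3: tau·a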